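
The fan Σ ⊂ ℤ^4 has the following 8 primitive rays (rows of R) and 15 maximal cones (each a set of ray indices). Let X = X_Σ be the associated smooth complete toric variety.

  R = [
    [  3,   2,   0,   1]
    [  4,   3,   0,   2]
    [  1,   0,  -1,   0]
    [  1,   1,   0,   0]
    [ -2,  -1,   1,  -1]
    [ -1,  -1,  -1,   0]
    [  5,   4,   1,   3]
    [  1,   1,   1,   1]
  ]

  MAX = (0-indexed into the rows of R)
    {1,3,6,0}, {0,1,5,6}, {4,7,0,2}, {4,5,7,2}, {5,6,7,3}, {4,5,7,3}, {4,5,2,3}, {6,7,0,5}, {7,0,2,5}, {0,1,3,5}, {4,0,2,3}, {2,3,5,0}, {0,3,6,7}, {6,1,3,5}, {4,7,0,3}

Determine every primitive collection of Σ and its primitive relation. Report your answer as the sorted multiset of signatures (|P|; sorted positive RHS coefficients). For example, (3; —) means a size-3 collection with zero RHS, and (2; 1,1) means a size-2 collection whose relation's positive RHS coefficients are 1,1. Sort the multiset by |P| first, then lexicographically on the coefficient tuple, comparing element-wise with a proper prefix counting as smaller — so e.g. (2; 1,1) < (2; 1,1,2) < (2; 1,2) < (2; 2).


9 collections generate NE(X_Σ); each relation:

  P = {1,7}:  v_{1} + v_{7} = v_{6}  →  sig = (2; 1)
  P = {1,4}:  v_{1} + v_{4} = v_{3} + v_{7}  →  sig = (2; 1,1)
  P = {2,6}:  v_{2} + v_{6} = 2·v_{0} + v_{5} + v_{7}  →  sig = (2; 1,1,2)
  P = {1,2}:  v_{1} + v_{2} = 2·v_{0} + v_{5}  →  sig = (2; 1,2)
  P = {4,6}:  v_{4} + v_{6} = v_{3} + 2·v_{7}  →  sig = (2; 1,2)
  P = {0,4,5}:  v_{0} + v_{4} + v_{5} = 0  →  sig = (3; —)
  P = {2,3,7}:  v_{2} + v_{3} + v_{7} = v_{0}  →  sig = (3; 1)
  P = {0,3,5,7}:  v_{0} + v_{3} + v_{5} + v_{7} = v_{1}  →  sig = (4; 1)
  P = {0,3,5,6}:  v_{0} + v_{3} + v_{5} + v_{6} = 2·v_{1}  →  sig = (4; 2)

Hence PRS(X_Σ) =
    |P|=2: 5 collections, coeffs (1), (1,1), (1,1,2), (1,2), (1,2)
    |P|=3: 2 collections, coeffs (), (1)
    |P|=4: 2 collections, coeffs (1), (2)


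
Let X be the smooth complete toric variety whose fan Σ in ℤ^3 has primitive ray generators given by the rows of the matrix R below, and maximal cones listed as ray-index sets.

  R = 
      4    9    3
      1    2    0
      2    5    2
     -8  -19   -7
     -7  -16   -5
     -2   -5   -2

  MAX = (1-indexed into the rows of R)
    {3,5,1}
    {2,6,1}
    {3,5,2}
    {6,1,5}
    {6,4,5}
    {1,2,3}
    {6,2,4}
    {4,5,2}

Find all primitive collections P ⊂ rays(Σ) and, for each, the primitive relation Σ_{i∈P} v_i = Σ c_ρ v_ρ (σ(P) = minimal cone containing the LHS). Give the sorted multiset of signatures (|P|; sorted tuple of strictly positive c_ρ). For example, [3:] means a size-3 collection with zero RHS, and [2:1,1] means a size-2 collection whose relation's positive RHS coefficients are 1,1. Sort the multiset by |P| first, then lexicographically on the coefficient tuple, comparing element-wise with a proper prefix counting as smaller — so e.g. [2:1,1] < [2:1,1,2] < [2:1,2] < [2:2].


The 5 primitive collections of Σ (r=6, n=3):

  P={3,6}:  v_{3} + v_{6} = 0  so sig = [2:]
  P={3,4}:  v_{3} + v_{4} = v_{2} + v_{5}  so sig = [2:1,1]
  P={1,4}:  v_{1} + v_{4} = 2·v_{6}  so sig = [2:2]
  P={1,2,5}:  v_{1} + v_{2} + v_{5} = v_{6}  so sig = [3:1]
  P={2,5,6}:  v_{2} + v_{5} + v_{6} = v_{4}  so sig = [3:1]

Signatures (|P|; sorted positive RHS coefficients), sorted:
{ [2:],  [2:1,1],  [2:2],  [3:1] ×2 }


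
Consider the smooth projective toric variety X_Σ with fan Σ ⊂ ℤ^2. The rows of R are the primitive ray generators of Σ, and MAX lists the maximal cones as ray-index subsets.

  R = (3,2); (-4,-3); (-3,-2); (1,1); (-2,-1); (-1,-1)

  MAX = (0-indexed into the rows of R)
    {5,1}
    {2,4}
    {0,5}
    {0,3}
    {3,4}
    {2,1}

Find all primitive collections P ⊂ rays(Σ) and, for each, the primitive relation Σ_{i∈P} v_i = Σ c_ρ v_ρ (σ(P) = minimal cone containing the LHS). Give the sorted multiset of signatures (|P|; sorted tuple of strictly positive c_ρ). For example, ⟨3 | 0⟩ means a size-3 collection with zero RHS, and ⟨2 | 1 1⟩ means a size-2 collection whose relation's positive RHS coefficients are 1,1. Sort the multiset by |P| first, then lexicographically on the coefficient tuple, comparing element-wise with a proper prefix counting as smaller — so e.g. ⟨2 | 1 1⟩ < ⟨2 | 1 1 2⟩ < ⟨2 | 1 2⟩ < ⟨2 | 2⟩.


The 9 primitive collections of Σ (r=6, n=2):

  P = {0,2}:  v_{0} + v_{2} = 0 ; sig = ⟨2 | 0⟩
  P = {3,5}:  v_{3} + v_{5} = 0 ; sig = ⟨2 | 0⟩
  P = {0,1}:  v_{0} + v_{1} = v_{5} ; sig = ⟨2 | 1⟩
  P = {0,4}:  v_{0} + v_{4} = v_{3} ; sig = ⟨2 | 1⟩
  P = {1,3}:  v_{1} + v_{3} = v_{2} ; sig = ⟨2 | 1⟩
  P = {2,3}:  v_{2} + v_{3} = v_{4} ; sig = ⟨2 | 1⟩
  P = {2,5}:  v_{2} + v_{5} = v_{1} ; sig = ⟨2 | 1⟩
  P = {4,5}:  v_{4} + v_{5} = v_{2} ; sig = ⟨2 | 1⟩
  P = {1,4}:  v_{1} + v_{4} = 2·v_{2} ; sig = ⟨2 | 2⟩

Sorted signature multiset PRS(X):
{ ⟨2 | 0⟩ ×2,  ⟨2 | 1⟩ ×6,  ⟨2 | 2⟩ }


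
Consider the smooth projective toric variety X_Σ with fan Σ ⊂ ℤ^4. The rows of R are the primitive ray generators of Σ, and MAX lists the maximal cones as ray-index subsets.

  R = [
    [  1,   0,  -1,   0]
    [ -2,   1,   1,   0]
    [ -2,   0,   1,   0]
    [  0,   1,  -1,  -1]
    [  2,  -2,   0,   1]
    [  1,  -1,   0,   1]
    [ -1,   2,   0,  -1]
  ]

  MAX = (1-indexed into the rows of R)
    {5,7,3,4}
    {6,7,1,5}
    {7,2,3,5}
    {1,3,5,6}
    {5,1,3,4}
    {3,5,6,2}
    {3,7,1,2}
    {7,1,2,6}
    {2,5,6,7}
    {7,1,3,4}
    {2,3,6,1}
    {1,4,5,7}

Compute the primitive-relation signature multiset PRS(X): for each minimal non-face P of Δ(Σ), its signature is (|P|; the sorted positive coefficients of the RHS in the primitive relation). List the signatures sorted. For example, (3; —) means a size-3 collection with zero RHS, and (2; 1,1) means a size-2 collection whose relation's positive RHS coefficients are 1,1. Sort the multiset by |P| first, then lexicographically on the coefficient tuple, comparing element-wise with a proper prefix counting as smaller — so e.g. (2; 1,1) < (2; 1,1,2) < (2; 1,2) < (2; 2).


Σ has 5 primitive collections:

  P = {4,6}:  v_{4} + v_{6} = v_{1}  ⇒ sig = (2; 1)
  P = {2,4}:  v_{2} + v_{4} = v_{1} + v_{3} + v_{7}  ⇒ sig = (2; 1,1,1)
  P = {1,2,5}:  v_{1} + v_{2} + v_{5} = v_{6}  ⇒ sig = (3; 1)
  P = {3,6,7}:  v_{3} + v_{6} + v_{7} = v_{2}  ⇒ sig = (3; 1)
  P = {1,3,5,7}:  v_{1} + v_{3} + v_{5} + v_{7} = 0  ⇒ sig = (4; —)

Sorted signature multiset PRS(X):
{ (2; 1),  (2; 1,1,1),  (3; 1) ×2,  (4; —) }


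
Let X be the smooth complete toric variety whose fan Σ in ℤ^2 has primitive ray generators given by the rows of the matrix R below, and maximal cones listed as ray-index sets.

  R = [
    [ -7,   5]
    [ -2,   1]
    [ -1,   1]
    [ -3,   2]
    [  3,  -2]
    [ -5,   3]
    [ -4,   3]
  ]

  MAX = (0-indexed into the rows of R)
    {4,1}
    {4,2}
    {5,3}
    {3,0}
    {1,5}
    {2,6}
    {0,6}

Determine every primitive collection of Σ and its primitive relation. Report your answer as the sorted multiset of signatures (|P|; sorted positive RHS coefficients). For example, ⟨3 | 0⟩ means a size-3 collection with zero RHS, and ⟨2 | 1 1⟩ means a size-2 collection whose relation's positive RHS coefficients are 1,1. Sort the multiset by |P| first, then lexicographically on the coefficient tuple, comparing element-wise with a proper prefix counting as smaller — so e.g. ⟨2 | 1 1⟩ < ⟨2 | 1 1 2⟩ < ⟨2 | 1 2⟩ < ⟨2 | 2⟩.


The 14 primitive collections of Σ (r=7, n=2):

  P = {3,4}:  v_{3} + v_{4} = 0 ; sig = ⟨2 | 0⟩
  P = {0,4}:  v_{0} + v_{4} = v_{6} ; sig = ⟨2 | 1⟩
  P = {1,2}:  v_{1} + v_{2} = v_{3} ; sig = ⟨2 | 1⟩
  P = {1,3}:  v_{1} + v_{3} = v_{5} ; sig = ⟨2 | 1⟩
  P = {2,3}:  v_{2} + v_{3} = v_{6} ; sig = ⟨2 | 1⟩
  P = {3,6}:  v_{3} + v_{6} = v_{0} ; sig = ⟨2 | 1⟩
  P = {4,5}:  v_{4} + v_{5} = v_{1} ; sig = ⟨2 | 1⟩
  P = {4,6}:  v_{4} + v_{6} = v_{2} ; sig = ⟨2 | 1⟩
  P = {0,2}:  v_{0} + v_{2} = 2·v_{6} ; sig = ⟨2 | 2⟩
  P = {1,6}:  v_{1} + v_{6} = 2·v_{3} ; sig = ⟨2 | 2⟩
  P = {2,5}:  v_{2} + v_{5} = 2·v_{3} ; sig = ⟨2 | 2⟩
  P = {0,1}:  v_{0} + v_{1} = 3·v_{3} ; sig = ⟨2 | 3⟩
  P = {5,6}:  v_{5} + v_{6} = 3·v_{3} ; sig = ⟨2 | 3⟩
  P = {0,5}:  v_{0} + v_{5} = 4·v_{3} ; sig = ⟨2 | 4⟩

Sorted signature multiset PRS(X):
[⟨2 | 0⟩, ⟨2 | 1⟩, ⟨2 | 1⟩, ⟨2 | 1⟩, ⟨2 | 1⟩, ⟨2 | 1⟩, ⟨2 | 1⟩, ⟨2 | 1⟩, ⟨2 | 2⟩, ⟨2 | 2⟩, ⟨2 | 2⟩, ⟨2 | 3⟩, ⟨2 | 3⟩, ⟨2 | 4⟩]


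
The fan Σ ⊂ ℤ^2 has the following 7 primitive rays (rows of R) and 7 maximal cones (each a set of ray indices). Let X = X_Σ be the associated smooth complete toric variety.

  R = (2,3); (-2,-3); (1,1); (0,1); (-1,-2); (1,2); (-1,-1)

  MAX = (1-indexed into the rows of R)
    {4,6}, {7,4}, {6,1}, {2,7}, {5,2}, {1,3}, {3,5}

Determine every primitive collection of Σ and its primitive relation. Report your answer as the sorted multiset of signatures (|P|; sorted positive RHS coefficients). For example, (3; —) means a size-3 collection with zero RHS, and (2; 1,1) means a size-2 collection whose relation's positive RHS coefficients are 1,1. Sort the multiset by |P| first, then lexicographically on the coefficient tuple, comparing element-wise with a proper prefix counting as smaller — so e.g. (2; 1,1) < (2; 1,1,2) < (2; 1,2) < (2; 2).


The 14 primitive collections of Σ (r=7, n=2):

  P={1,2}:  v_{1} + v_{2} = 0  ⇒ sig = (2; —)
  P={3,7}:  v_{3} + v_{7} = 0  ⇒ sig = (2; —)
  P={5,6}:  v_{5} + v_{6} = 0  ⇒ sig = (2; —)
  P={1,5}:  v_{1} + v_{5} = v_{3}  ⇒ sig = (2; 1)
  P={1,7}:  v_{1} + v_{7} = v_{6}  ⇒ sig = (2; 1)
  P={2,3}:  v_{2} + v_{3} = v_{5}  ⇒ sig = (2; 1)
  P={2,6}:  v_{2} + v_{6} = v_{7}  ⇒ sig = (2; 1)
  P={3,4}:  v_{3} + v_{4} = v_{6}  ⇒ sig = (2; 1)
  P={3,6}:  v_{3} + v_{6} = v_{1}  ⇒ sig = (2; 1)
  P={4,5}:  v_{4} + v_{5} = v_{7}  ⇒ sig = (2; 1)
  P={5,7}:  v_{5} + v_{7} = v_{2}  ⇒ sig = (2; 1)
  P={6,7}:  v_{6} + v_{7} = v_{4}  ⇒ sig = (2; 1)
  P={1,4}:  v_{1} + v_{4} = 2·v_{6}  ⇒ sig = (2; 2)
  P={2,4}:  v_{2} + v_{4} = 2·v_{7}  ⇒ sig = (2; 2)

Signatures (|P|; sorted positive RHS coefficients), sorted:
[(2; —), (2; —), (2; —), (2; 1), (2; 1), (2; 1), (2; 1), (2; 1), (2; 1), (2; 1), (2; 1), (2; 1), (2; 2), (2; 2)]


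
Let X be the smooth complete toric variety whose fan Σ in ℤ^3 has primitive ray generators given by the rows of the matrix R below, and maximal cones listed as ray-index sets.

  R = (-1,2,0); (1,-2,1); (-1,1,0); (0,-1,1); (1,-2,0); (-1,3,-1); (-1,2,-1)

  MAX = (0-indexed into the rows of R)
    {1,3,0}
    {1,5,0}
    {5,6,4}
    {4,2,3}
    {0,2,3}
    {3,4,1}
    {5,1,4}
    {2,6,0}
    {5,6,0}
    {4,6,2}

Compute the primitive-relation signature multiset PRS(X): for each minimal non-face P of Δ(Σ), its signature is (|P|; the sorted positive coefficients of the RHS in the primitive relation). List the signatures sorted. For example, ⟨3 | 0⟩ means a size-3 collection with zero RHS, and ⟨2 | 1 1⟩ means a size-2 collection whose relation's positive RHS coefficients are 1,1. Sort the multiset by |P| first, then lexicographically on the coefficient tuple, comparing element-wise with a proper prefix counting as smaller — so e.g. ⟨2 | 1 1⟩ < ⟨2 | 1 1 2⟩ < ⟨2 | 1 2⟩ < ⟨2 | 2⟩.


6 minimal non-faces of Δ(Σ) (on 7 rays):

  P={0,4}:  v_{0} + v_{4} = 0  →  sig = ⟨2 | 0⟩
  P={1,6}:  v_{1} + v_{6} = 0  →  sig = ⟨2 | 0⟩
  P={1,2}:  v_{1} + v_{2} = v_{3}  →  sig = ⟨2 | 1⟩
  P={3,5}:  v_{3} + v_{5} = v_{0}  →  sig = ⟨2 | 1⟩
  P={3,6}:  v_{3} + v_{6} = v_{2}  →  sig = ⟨2 | 1⟩
  P={2,5}:  v_{2} + v_{5} = v_{0} + v_{6}  →  sig = ⟨2 | 1 1⟩

Hence PRS(X_Σ) =
    ⟨2 | 0⟩
    ⟨2 | 0⟩
    ⟨2 | 1⟩
    ⟨2 | 1⟩
    ⟨2 | 1⟩
    ⟨2 | 1 1⟩


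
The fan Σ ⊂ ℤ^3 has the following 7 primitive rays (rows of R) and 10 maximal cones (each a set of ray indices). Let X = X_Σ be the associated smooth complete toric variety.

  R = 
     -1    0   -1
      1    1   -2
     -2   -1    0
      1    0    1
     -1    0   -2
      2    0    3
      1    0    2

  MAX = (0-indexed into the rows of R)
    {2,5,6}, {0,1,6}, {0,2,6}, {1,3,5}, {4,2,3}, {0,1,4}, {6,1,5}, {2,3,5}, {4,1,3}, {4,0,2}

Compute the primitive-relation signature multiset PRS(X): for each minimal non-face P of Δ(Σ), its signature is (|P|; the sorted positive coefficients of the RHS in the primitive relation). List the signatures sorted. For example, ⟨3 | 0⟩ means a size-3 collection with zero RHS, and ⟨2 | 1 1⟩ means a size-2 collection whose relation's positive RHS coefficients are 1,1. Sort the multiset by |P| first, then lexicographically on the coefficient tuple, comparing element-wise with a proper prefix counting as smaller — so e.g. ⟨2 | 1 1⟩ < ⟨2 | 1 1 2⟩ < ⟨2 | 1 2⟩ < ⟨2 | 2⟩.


Δ(Σ) — 7 vertices, 6 min non-faces:

  {0,3}:  v_{0} + v_{3} = 0  so sig = ⟨2 | 0⟩
  {4,6}:  v_{4} + v_{6} = 0  so sig = ⟨2 | 0⟩
  {0,5}:  v_{0} + v_{5} = v_{6}  so sig = ⟨2 | 1⟩
  {1,2}:  v_{1} + v_{2} = v_{4}  so sig = ⟨2 | 1⟩
  {3,6}:  v_{3} + v_{6} = v_{5}  so sig = ⟨2 | 1⟩
  {4,5}:  v_{4} + v_{5} = v_{3}  so sig = ⟨2 | 1⟩

Sorted signature multiset PRS(X):
[⟨2 | 0⟩, ⟨2 | 0⟩, ⟨2 | 1⟩, ⟨2 | 1⟩, ⟨2 | 1⟩, ⟨2 | 1⟩]


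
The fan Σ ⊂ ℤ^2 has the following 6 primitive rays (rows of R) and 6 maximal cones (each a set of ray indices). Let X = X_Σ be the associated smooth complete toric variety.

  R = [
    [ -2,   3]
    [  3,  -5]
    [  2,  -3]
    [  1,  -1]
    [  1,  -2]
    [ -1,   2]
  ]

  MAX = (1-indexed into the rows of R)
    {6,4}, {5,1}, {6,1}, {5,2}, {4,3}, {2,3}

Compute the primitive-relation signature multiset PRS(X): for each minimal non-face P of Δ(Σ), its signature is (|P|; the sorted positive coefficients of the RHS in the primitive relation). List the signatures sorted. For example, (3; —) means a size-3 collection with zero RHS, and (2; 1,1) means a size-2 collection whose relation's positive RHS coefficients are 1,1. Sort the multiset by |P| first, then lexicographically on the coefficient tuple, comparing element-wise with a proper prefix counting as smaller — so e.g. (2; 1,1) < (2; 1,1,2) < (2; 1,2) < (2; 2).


Σ has 9 primitive collections:

  P={1,3}:  v_{1} + v_{3} = 0 — sig = (2; —)
  P={5,6}:  v_{5} + v_{6} = 0 — sig = (2; —)
  P={1,2}:  v_{1} + v_{2} = v_{5} — sig = (2; 1)
  P={1,4}:  v_{1} + v_{4} = v_{6} — sig = (2; 1)
  P={2,6}:  v_{2} + v_{6} = v_{3} — sig = (2; 1)
  P={3,5}:  v_{3} + v_{5} = v_{2} — sig = (2; 1)
  P={3,6}:  v_{3} + v_{6} = v_{4} — sig = (2; 1)
  P={4,5}:  v_{4} + v_{5} = v_{3} — sig = (2; 1)
  P={2,4}:  v_{2} + v_{4} = 2·v_{3} — sig = (2; 2)

so the primitive-relation signature multiset is
    |P|=2: 9 collections, coeffs (), (), (1), (1), (1), (1), (1), (1), (2)


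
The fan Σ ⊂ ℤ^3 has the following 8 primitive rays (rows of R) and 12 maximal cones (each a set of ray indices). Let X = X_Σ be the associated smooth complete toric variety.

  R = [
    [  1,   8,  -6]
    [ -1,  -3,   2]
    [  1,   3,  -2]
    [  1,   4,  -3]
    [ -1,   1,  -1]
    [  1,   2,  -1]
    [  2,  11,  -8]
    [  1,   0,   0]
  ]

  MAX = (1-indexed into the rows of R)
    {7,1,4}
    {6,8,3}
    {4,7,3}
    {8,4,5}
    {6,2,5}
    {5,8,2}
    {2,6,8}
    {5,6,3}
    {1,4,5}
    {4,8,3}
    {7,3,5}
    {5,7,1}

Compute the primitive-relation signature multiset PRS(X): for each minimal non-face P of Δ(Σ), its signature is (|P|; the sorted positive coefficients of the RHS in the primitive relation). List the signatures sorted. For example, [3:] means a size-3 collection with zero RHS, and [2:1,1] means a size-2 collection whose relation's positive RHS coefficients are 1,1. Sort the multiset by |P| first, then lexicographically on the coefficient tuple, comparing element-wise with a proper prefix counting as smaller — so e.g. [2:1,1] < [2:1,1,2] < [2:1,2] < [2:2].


14 collections generate NE(X_Σ); each relation:

  {2,3}:  v_{2} + v_{3} = 0  ⇒ sig = [2:]
  {1,3}:  v_{1} + v_{3} = v_{7}  ⇒ sig = [2:1]
  {2,7}:  v_{2} + v_{7} = v_{1}  ⇒ sig = [2:1]
  {1,2}:  v_{1} + v_{2} = v_{4} + v_{5}  ⇒ sig = [2:1,1]
  {2,4}:  v_{2} + v_{4} = v_{5} + v_{8}  ⇒ sig = [2:1,1]
  {7,8}:  v_{7} + v_{8} = v_{3} + 2·v_{4}  ⇒ sig = [2:1,2]
  {1,6}:  v_{1} + v_{6} = 3·v_{3} + v_{5}  ⇒ sig = [2:1,3]
  {6,7}:  v_{6} + v_{7} = 4·v_{3} + v_{5}  ⇒ sig = [2:1,4]
  {1,8}:  v_{1} + v_{8} = 2·v_{4}  ⇒ sig = [2:2]
  {4,6}:  v_{4} + v_{6} = 2·v_{3}  ⇒ sig = [2:2]
  {3,4,5}:  v_{3} + v_{4} + v_{5} = v_{1}  ⇒ sig = [3:1]
  {3,5,8}:  v_{3} + v_{5} + v_{8} = v_{4}  ⇒ sig = [3:1]
  {5,6,8}:  v_{5} + v_{6} + v_{8} = v_{3}  ⇒ sig = [3:1]
  {4,5,7}:  v_{4} + v_{5} + v_{7} = 2·v_{1}  ⇒ sig = [3:2]

Sorted signature multiset PRS(X):
[[2:], [2:1], [2:1], [2:1,1], [2:1,1], [2:1,2], [2:1,3], [2:1,4], [2:2], [2:2], [3:1], [3:1], [3:1], [3:2]]


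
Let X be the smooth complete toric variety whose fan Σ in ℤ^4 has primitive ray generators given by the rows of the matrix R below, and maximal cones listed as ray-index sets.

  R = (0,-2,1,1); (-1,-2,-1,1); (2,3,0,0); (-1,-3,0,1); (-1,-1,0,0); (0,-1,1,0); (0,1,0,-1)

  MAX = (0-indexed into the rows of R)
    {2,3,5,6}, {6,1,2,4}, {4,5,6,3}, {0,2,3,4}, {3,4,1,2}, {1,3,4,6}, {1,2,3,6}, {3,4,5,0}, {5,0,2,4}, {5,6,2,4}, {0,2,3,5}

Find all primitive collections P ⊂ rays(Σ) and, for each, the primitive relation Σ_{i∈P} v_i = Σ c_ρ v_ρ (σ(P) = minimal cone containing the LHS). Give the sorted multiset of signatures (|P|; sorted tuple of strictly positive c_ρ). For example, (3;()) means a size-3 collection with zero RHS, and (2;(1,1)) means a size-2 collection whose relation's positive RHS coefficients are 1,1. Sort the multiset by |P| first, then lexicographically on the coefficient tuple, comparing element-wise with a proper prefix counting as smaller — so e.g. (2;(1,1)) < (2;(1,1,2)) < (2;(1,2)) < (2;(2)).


The 5 primitive collections of Σ (r=7, n=4):

  P={0,6}:  v_{0} + v_{6} = v_{5} ; sig = (2;(1))
  P={1,5}:  v_{1} + v_{5} = v_{3} ; sig = (2;(1))
  P={0,1}:  v_{0} + v_{1} = v_{2} + 2·v_{3} + v_{4} ; sig = (2;(1,1,2))
  P={2,3,4,6}:  v_{2} + v_{3} + v_{4} + v_{6} = 0 ; sig = (4;())
  P={2,3,4,5}:  v_{2} + v_{3} + v_{4} + v_{5} = v_{0} ; sig = (4;(1))

Sorted signature multiset PRS(X):
    (2;(1))
    (2;(1))
    (2;(1,1,2))
    (4;())
    (4;(1))


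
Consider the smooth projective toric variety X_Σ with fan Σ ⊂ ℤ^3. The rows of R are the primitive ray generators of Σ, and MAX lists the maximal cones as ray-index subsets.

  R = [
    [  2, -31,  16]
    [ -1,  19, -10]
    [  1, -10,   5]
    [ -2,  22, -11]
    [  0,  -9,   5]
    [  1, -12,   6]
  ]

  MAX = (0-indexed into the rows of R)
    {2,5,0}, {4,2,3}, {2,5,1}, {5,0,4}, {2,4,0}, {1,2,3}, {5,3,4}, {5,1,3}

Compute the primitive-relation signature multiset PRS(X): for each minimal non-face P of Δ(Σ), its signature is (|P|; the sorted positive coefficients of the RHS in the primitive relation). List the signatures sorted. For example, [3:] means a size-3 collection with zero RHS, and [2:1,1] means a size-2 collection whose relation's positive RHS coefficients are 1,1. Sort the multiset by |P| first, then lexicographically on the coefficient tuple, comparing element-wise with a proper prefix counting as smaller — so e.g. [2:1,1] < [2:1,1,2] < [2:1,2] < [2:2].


|primitive collections| = 5. Relations:

  • {0,1}:  v_{0} + v_{1} = v_{5}  →  sig = [2:1]
  • {0,3}:  v_{0} + v_{3} = v_{4}  →  sig = [2:1]
  • {1,4}:  v_{1} + v_{4} = v_{3} + v_{5}  →  sig = [2:1,1]
  • {2,3,5}:  v_{2} + v_{3} + v_{5} = 0  →  sig = [3:]
  • {2,4,5}:  v_{2} + v_{4} + v_{5} = v_{0}  →  sig = [3:1]

Hence PRS(X_Σ) =
[[2:1], [2:1], [2:1,1], [3:], [3:1]]


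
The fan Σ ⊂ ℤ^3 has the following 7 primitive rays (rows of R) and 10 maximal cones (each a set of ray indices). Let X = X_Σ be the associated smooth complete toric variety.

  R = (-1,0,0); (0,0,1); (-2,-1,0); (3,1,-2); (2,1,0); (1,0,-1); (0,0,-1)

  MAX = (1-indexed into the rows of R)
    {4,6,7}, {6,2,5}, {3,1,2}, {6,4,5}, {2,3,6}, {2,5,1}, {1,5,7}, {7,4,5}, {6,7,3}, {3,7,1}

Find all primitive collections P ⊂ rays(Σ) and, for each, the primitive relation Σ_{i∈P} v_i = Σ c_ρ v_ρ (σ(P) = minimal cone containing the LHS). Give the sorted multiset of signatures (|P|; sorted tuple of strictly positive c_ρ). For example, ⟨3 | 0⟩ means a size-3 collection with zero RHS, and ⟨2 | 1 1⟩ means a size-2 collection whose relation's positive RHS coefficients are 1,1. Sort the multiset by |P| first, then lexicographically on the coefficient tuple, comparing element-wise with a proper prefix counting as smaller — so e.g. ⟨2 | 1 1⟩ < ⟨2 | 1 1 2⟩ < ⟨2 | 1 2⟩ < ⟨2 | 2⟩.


7 minimal non-faces of Δ(Σ) (on 7 rays):

  • {2,7}:  v_{2} + v_{7} = 0  ⇒ sig = ⟨2 | 0⟩
  • {3,5}:  v_{3} + v_{5} = 0  ⇒ sig = ⟨2 | 0⟩
  • {1,6}:  v_{1} + v_{6} = v_{7}  ⇒ sig = ⟨2 | 1⟩
  • {2,4}:  v_{2} + v_{4} = v_{5} + v_{6}  ⇒ sig = ⟨2 | 1 1⟩
  • {3,4}:  v_{3} + v_{4} = v_{6} + v_{7}  ⇒ sig = ⟨2 | 1 1⟩
  • {1,4}:  v_{1} + v_{4} = v_{5} + 2·v_{7}  ⇒ sig = ⟨2 | 1 2⟩
  • {5,6,7}:  v_{5} + v_{6} + v_{7} = v_{4}  ⇒ sig = ⟨3 | 1⟩

Hence PRS(X_Σ) =
    |P|=2: 6 collections, coeffs (), (), (1), (1,1), (1,1), (1,2)
    |P|=3: 1 collection, coeffs (1)


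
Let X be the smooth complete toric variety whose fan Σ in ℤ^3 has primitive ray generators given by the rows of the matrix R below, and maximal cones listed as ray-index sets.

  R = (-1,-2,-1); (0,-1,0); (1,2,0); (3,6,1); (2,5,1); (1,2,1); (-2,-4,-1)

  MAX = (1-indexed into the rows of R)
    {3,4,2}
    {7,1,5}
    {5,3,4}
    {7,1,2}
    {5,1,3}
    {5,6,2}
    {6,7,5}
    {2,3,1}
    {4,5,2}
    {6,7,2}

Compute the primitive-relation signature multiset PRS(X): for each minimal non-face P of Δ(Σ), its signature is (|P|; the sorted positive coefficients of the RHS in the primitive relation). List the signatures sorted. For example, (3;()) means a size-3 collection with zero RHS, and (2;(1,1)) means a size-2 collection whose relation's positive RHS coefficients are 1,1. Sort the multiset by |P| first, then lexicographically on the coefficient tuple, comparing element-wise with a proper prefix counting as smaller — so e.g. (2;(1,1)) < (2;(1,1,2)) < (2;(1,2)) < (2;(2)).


|primitive collections| = 9. Relations:

  P={1,6}:  v_{1} + v_{6} = 0  →  sig = (2;())
  P={3,7}:  v_{3} + v_{7} = v_{1}  →  sig = (2;(1))
  P={4,7}:  v_{4} + v_{7} = v_{3}  →  sig = (2;(1))
  P={3,6}:  v_{3} + v_{6} = v_{2} + v_{5}  →  sig = (2;(1,1))
  P={1,4}:  v_{1} + v_{4} = 2·v_{3}  →  sig = (2;(2))
  P={4,6}:  v_{4} + v_{6} = 2·v_{2} + 2·v_{5}  →  sig = (2;(2,2))
  P={2,5,7}:  v_{2} + v_{5} + v_{7} = 0  →  sig = (3;())
  P={1,2,5}:  v_{1} + v_{2} + v_{5} = v_{3}  →  sig = (3;(1))
  P={2,3,5}:  v_{2} + v_{3} + v_{5} = v_{4}  →  sig = (3;(1))

so the primitive-relation signature multiset is
    |P|=2: 6 collections, coeffs (), (1), (1), (1,1), (2), (2,2)
    |P|=3: 3 collections, coeffs (), (1), (1)


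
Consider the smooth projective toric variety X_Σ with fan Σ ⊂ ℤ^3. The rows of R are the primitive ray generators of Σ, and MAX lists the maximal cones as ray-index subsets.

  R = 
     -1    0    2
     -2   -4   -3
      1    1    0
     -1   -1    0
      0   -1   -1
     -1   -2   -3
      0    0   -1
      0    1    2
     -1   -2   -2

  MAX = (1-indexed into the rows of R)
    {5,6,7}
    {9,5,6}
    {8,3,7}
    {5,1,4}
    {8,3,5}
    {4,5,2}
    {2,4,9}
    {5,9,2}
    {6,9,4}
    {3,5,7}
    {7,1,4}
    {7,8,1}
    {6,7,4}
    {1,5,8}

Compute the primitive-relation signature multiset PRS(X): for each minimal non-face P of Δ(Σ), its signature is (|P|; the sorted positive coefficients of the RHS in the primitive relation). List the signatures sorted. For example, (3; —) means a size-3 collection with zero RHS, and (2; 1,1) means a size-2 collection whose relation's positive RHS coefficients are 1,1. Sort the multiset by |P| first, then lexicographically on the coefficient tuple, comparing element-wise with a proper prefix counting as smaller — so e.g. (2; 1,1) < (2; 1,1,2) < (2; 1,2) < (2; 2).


Primitive collections (20):

  • {3,4}:  v_{3} + v_{4} = 0  ⟹  sig = (2; —)
  • {1,3}:  v_{1} + v_{3} = v_{8}  ⟹  sig = (2; 1)
  • {4,8}:  v_{4} + v_{8} = v_{1}  ⟹  sig = (2; 1)
  • {7,9}:  v_{7} + v_{9} = v_{6}  ⟹  sig = (2; 1)
  • {8,9}:  v_{8} + v_{9} = v_{4}  ⟹  sig = (2; 1)
  • {2,3}:  v_{2} + v_{3} = v_{5} + v_{9}  ⟹  sig = (2; 1,1)
  • {3,9}:  v_{3} + v_{9} = v_{5} + v_{7}  ⟹  sig = (2; 1,1)
  • {6,8}:  v_{6} + v_{8} = v_{4} + v_{7}  ⟹  sig = (2; 1,1)
  • {1,6}:  v_{1} + v_{6} = 2·v_{4} + v_{7}  ⟹  sig = (2; 1,2)
  • {2,8}:  v_{2} + v_{8} = 2·v_{4} + v_{5}  ⟹  sig = (2; 1,2)
  • {3,6}:  v_{3} + v_{6} = v_{5} + 2·v_{7}  ⟹  sig = (2; 1,2)
  • {1,2}:  v_{1} + v_{2} = 3·v_{4} + v_{5}  ⟹  sig = (2; 1,3)
  • {1,9}:  v_{1} + v_{9} = 2·v_{4}  ⟹  sig = (2; 2)
  • {2,7}:  v_{2} + v_{7} = 2·v_{9}  ⟹  sig = (2; 2)
  • {2,6}:  v_{2} + v_{6} = 3·v_{9}  ⟹  sig = (2; 3)
  • {5,7,8}:  v_{5} + v_{7} + v_{8} = 0  ⟹  sig = (3; —)
  • {1,5,7}:  v_{1} + v_{5} + v_{7} = v_{4}  ⟹  sig = (3; 1)
  • {4,5,7}:  v_{4} + v_{5} + v_{7} = v_{9}  ⟹  sig = (3; 1)
  • {4,5,9}:  v_{4} + v_{5} + v_{9} = v_{2}  ⟹  sig = (3; 1)
  • {4,5,6}:  v_{4} + v_{5} + v_{6} = 2·v_{9}  ⟹  sig = (3; 2)

Signatures (|P|; sorted positive RHS coefficients), sorted:
{ (2; —),  (2; 1) ×4,  (2; 1,1) ×3,  (2; 1,2) ×3,  (2; 1,3),  (2; 2) ×2,  (2; 3),  (3; —),  (3; 1) ×3,  (3; 2) }


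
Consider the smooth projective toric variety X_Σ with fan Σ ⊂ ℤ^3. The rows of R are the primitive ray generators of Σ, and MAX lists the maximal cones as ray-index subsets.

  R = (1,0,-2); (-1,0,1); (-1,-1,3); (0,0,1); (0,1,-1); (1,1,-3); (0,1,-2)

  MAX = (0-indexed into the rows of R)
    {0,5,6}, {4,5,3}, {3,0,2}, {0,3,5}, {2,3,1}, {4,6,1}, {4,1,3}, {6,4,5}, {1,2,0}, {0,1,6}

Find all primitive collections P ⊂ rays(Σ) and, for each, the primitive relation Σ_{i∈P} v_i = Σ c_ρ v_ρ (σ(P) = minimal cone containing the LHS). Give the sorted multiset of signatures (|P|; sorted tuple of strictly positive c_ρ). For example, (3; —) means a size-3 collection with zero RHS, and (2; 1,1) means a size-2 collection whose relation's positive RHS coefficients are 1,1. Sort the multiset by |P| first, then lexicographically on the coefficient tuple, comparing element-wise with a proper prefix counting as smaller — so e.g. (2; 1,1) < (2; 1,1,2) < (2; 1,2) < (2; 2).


7 collections generate NE(X_Σ); each relation:

  • {2,5}:  v_{2} + v_{5} = 0  ⇒ sig = (2; —)
  • {0,4}:  v_{0} + v_{4} = v_{5}  ⇒ sig = (2; 1)
  • {1,5}:  v_{1} + v_{5} = v_{6}  ⇒ sig = (2; 1)
  • {2,6}:  v_{2} + v_{6} = v_{1}  ⇒ sig = (2; 1)
  • {3,6}:  v_{3} + v_{6} = v_{4}  ⇒ sig = (2; 1)
  • {2,4}:  v_{2} + v_{4} = v_{1} + v_{3}  ⇒ sig = (2; 1,1)
  • {0,1,3}:  v_{0} + v_{1} + v_{3} = 0  ⇒ sig = (3; —)

Signatures (|P|; sorted positive RHS coefficients), sorted:
{ (2; —),  (2; 1) ×4,  (2; 1,1),  (3; —) }


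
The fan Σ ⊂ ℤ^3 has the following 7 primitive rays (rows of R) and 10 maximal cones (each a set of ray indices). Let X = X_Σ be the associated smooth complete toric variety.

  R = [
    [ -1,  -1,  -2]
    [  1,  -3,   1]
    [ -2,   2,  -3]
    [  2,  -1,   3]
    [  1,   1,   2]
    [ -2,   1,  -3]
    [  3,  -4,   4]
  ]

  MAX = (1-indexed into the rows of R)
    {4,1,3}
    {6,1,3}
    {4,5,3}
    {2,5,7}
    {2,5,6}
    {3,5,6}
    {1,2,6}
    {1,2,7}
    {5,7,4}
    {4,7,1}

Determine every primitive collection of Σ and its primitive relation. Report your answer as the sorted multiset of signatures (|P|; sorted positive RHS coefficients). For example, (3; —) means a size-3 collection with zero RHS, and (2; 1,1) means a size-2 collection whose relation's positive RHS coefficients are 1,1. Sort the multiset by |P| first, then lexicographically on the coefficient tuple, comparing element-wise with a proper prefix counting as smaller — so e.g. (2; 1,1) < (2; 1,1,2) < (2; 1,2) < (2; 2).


Σ has 6 primitive collections:

  P={1,5}:  v_{1} + v_{5} = 0  →  sig = (2; —)
  P={4,6}:  v_{4} + v_{6} = 0  →  sig = (2; —)
  P={2,3}:  v_{2} + v_{3} = v_{1}  →  sig = (2; 1)
  P={2,4}:  v_{2} + v_{4} = v_{7}  →  sig = (2; 1)
  P={6,7}:  v_{6} + v_{7} = v_{2}  →  sig = (2; 1)
  P={3,7}:  v_{3} + v_{7} = v_{1} + v_{4}  →  sig = (2; 1,1)

so the primitive-relation signature multiset is
    |P|=2: 6 collections, coeffs (), (), (1), (1), (1), (1,1)


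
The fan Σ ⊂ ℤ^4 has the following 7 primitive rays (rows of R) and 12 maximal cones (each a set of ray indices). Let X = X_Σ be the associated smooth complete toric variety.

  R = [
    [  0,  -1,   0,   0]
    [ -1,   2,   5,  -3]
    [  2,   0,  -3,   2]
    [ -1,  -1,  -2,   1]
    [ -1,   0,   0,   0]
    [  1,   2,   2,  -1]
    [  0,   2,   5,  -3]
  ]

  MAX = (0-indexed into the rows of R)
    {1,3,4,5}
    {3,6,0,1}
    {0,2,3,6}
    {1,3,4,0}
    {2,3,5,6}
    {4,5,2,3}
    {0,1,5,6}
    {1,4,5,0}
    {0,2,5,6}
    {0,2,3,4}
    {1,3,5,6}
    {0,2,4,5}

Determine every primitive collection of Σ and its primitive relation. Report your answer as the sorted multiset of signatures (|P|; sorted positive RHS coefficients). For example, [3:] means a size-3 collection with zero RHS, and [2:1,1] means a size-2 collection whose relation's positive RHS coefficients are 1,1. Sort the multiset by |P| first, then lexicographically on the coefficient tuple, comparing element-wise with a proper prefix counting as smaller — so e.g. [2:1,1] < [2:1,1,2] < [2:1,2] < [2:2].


Δ(Σ) — 7 vertices, 3 min non-faces:

  • {1,2}:  v_{1} + v_{2} = v_{5}  ⟹  sig = [2:1]
  • {4,6}:  v_{4} + v_{6} = v_{1}  ⟹  sig = [2:1]
  • {0,3,5}:  v_{0} + v_{3} + v_{5} = 0  ⟹  sig = [3:]

Hence PRS(X_Σ) =
{ [2:1] ×2,  [3:] }


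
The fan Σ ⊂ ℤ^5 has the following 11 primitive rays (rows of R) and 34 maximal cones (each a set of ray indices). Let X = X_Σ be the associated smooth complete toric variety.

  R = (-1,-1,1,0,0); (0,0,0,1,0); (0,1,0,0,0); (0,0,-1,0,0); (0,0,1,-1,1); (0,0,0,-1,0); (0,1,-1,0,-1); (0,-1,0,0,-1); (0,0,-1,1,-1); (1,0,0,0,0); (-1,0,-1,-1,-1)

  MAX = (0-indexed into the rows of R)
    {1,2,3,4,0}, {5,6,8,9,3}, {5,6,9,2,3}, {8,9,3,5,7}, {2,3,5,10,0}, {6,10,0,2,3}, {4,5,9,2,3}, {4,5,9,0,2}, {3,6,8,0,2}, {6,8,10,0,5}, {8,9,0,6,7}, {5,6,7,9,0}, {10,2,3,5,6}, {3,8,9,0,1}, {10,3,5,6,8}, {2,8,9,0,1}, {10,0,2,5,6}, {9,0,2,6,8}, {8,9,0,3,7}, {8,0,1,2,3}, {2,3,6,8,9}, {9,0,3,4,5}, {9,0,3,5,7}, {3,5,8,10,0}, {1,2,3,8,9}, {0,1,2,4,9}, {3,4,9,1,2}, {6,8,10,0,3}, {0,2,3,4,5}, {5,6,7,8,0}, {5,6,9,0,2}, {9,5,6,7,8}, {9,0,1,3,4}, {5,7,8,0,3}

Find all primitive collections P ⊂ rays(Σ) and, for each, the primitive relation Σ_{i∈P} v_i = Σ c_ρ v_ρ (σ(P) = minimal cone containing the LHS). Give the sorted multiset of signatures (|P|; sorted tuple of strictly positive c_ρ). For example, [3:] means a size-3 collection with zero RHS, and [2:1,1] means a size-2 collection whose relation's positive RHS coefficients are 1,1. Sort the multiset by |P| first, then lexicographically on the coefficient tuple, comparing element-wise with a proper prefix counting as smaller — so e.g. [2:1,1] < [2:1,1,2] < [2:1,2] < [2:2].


Primitive collections (18):

  • {1,5}:  v_{1} + v_{5} = 0  →  sig = [2:]
  • {4,8}:  v_{4} + v_{8} = 0  →  sig = [2:]
  • {1,6}:  v_{1} + v_{6} = v_{2} + v_{8}  →  sig = [2:1,1]
  • {4,6}:  v_{4} + v_{6} = v_{2} + v_{5}  →  sig = [2:1,1]
  • {1,7}:  v_{1} + v_{7} = v_{0} + v_{8} + v_{9}  →  sig = [2:1,1,1]
  • {1,10}:  v_{1} + v_{10} = v_{0} + v_{3} + v_{6}  →  sig = [2:1,1,1]
  • {2,7}:  v_{2} + v_{7} = v_{0} + v_{6} + v_{9}  →  sig = [2:1,1,1]
  • {4,7}:  v_{4} + v_{7} = v_{0} + v_{5} + v_{9}  →  sig = [2:1,1,1]
  • {4,10}:  v_{4} + v_{10} = v_{0} + v_{2} + v_{3} + 2·v_{5}  →  sig = [2:1,1,1,2]
  • {9,10}:  v_{9} + v_{10} = 2·v_{5} + v_{8}  →  sig = [2:1,2]
  • {7,10}:  v_{7} + v_{10} = v_{0} + 3·v_{5} + 2·v_{8}  →  sig = [2:1,2,3]
  • {2,5,8}:  v_{2} + v_{5} + v_{8} = v_{6}  →  sig = [3:1]
  • {2,8,10}:  v_{2} + v_{8} + v_{10} = v_{0} + v_{3} + 2·v_{6}  →  sig = [3:1,1,2]
  • {3,6,7}:  v_{3} + v_{6} + v_{7} = 2·v_{5} + 2·v_{8}  →  sig = [3:2,2]
  • {0,2,3,9}:  v_{0} + v_{2} + v_{3} + v_{9} = 0  →  sig = [4:]
  • {0,3,5,6}:  v_{0} + v_{3} + v_{5} + v_{6} = v_{10}  →  sig = [4:1]
  • {0,5,8,9}:  v_{0} + v_{5} + v_{8} + v_{9} = v_{7}  →  sig = [4:1]
  • {0,3,6,9}:  v_{0} + v_{3} + v_{6} + v_{9} = v_{5} + v_{8}  →  sig = [4:1,1]

Sorted signature multiset PRS(X):
{ [2:] ×2,  [2:1,1] ×2,  [2:1,1,1] ×4,  [2:1,1,1,2],  [2:1,2],  [2:1,2,3],  [3:1],  [3:1,1,2],  [3:2,2],  [4:],  [4:1] ×2,  [4:1,1] }


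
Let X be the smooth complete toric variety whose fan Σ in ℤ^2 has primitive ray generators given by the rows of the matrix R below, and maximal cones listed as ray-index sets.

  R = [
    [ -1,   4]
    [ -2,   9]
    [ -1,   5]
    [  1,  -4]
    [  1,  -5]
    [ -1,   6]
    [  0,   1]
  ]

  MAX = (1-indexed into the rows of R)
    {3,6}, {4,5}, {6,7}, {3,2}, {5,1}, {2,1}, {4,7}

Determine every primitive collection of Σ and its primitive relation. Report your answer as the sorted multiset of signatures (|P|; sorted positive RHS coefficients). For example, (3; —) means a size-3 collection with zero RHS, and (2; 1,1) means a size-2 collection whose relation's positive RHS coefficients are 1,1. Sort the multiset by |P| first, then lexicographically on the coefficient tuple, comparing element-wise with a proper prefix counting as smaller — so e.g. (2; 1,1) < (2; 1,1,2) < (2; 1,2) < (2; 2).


Minimal non-faces — 14 found among 7 rays, 7 max cones:

  {1,4}:  v_{1} + v_{4} = 0 ; sig = (2; —)
  {3,5}:  v_{3} + v_{5} = 0 ; sig = (2; —)
  {1,3}:  v_{1} + v_{3} = v_{2} ; sig = (2; 1)
  {1,7}:  v_{1} + v_{7} = v_{3} ; sig = (2; 1)
  {2,4}:  v_{2} + v_{4} = v_{3} ; sig = (2; 1)
  {2,5}:  v_{2} + v_{5} = v_{1} ; sig = (2; 1)
  {3,4}:  v_{3} + v_{4} = v_{7} ; sig = (2; 1)
  {3,7}:  v_{3} + v_{7} = v_{6} ; sig = (2; 1)
  {5,6}:  v_{5} + v_{6} = v_{7} ; sig = (2; 1)
  {5,7}:  v_{5} + v_{7} = v_{4} ; sig = (2; 1)
  {1,6}:  v_{1} + v_{6} = 2·v_{3} ; sig = (2; 2)
  {2,7}:  v_{2} + v_{7} = 2·v_{3} ; sig = (2; 2)
  {4,6}:  v_{4} + v_{6} = 2·v_{7} ; sig = (2; 2)
  {2,6}:  v_{2} + v_{6} = 3·v_{3} ; sig = (2; 3)

so the primitive-relation signature multiset is
{ (2; —) ×2,  (2; 1) ×8,  (2; 2) ×3,  (2; 3) }


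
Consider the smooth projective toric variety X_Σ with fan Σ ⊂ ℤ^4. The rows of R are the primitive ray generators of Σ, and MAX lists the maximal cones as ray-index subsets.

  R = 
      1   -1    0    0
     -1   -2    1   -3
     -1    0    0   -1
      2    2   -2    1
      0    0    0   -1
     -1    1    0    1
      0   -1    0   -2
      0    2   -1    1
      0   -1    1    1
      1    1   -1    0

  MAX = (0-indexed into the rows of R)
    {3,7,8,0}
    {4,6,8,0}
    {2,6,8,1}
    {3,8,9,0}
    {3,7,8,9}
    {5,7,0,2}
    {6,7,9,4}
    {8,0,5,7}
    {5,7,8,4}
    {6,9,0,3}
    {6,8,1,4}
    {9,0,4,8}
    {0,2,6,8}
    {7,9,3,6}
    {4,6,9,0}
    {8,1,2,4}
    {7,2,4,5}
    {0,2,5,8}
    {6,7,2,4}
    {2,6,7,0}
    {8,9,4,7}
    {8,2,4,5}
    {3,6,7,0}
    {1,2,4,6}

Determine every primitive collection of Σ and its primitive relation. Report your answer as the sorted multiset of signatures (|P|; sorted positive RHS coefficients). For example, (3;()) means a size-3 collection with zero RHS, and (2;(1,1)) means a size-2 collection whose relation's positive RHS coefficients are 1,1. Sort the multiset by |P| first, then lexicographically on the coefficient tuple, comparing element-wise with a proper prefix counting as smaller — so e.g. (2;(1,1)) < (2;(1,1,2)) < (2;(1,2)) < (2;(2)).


Primitive collections (20):

  P = {5,6}:  v_{5} + v_{6} = v_{2}  ⟹  sig = (2;(1))
  P = {5,9}:  v_{5} + v_{9} = v_{7}  ⟹  sig = (2;(1))
  P = {1,3}:  v_{1} + v_{3} = v_{6} + v_{9}  ⟹  sig = (2;(1,1))
  P = {1,7}:  v_{1} + v_{7} = v_{2} + v_{4}  ⟹  sig = (2;(1,1))
  P = {1,9}:  v_{1} + v_{9} = v_{4} + v_{6}  ⟹  sig = (2;(1,1))
  P = {2,9}:  v_{2} + v_{9} = v_{6} + v_{7}  ⟹  sig = (2;(1,1))
  P = {1,5}:  v_{1} + v_{5} = 2·v_{2} + v_{4} + v_{8}  ⟹  sig = (2;(1,1,2))
  P = {2,3}:  v_{2} + v_{3} = v_{0} + v_{6} + 2·v_{7}  ⟹  sig = (2;(1,1,2))
  P = {0,1}:  v_{0} + v_{1} = 2·v_{6} + v_{8}  ⟹  sig = (2;(1,2))
  P = {3,5}:  v_{3} + v_{5} = v_{0} + 2·v_{7}  ⟹  sig = (2;(1,2))
  P = {3,4}:  v_{3} + v_{4} = 2·v_{9}  ⟹  sig = (2;(2))
  P = {0,4,5}:  v_{0} + v_{4} + v_{5} = 0  ⟹  sig = (3;())
  P = {6,7,8}:  v_{6} + v_{7} + v_{8} = 0  ⟹  sig = (3;())
  P = {0,2,4}:  v_{0} + v_{2} + v_{4} = v_{6}  ⟹  sig = (3;(1))
  P = {0,4,7}:  v_{0} + v_{4} + v_{7} = v_{9}  ⟹  sig = (3;(1))
  P = {0,7,9}:  v_{0} + v_{7} + v_{9} = v_{3}  ⟹  sig = (3;(1))
  P = {2,7,8}:  v_{2} + v_{7} + v_{8} = v_{5}  ⟹  sig = (3;(1))
  P = {3,6,8}:  v_{3} + v_{6} + v_{8} = v_{0} + v_{9}  ⟹  sig = (3;(1,1))
  P = {6,8,9}:  v_{6} + v_{8} + v_{9} = v_{0} + v_{4}  ⟹  sig = (3;(1,1))
  P = {2,4,6,8}:  v_{2} + v_{4} + v_{6} + v_{8} = v_{1}  ⟹  sig = (4;(1))

Signatures (|P|; sorted positive RHS coefficients), sorted:
    |P|=2: 11 collections, coeffs (1), (1), (1,1), (1,1), (1,1), (1,1), (1,1,2), (1,1,2), (1,2), (1,2), (2)
    |P|=3: 8 collections, coeffs (), (), (1), (1), (1), (1), (1,1), (1,1)
    |P|=4: 1 collection, coeffs (1)


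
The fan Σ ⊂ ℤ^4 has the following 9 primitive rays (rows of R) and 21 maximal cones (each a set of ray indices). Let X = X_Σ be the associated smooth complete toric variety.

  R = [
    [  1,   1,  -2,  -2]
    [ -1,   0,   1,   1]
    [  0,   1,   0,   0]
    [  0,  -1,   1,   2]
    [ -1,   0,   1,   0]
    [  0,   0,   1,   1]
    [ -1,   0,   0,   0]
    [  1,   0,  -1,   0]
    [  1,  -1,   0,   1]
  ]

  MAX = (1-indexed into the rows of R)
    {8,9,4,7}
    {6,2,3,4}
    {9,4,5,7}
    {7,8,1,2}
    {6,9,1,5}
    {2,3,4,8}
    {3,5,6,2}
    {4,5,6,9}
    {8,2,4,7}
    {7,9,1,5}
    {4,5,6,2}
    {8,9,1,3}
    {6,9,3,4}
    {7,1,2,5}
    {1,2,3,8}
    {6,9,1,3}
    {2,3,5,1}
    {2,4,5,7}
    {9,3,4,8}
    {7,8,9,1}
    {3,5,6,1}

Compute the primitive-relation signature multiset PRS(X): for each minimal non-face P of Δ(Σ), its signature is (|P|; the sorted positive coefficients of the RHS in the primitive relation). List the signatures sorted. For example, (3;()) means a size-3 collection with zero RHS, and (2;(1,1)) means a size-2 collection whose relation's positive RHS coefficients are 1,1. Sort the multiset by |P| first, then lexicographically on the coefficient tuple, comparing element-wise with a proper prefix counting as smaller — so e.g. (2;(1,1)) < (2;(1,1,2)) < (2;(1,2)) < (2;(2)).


Primitive collections (9):

  {5,8}:  v_{5} + v_{8} = 0 ; sig = (2;())
  {1,4}:  v_{1} + v_{4} = v_{8} ; sig = (2;(1))
  {2,9}:  v_{2} + v_{9} = v_{4} ; sig = (2;(1))
  {6,7}:  v_{6} + v_{7} = v_{2} ; sig = (2;(1))
  {6,8}:  v_{6} + v_{8} = v_{3} + v_{9} ; sig = (2;(1,1))
  {3,7}:  v_{3} + v_{7} = v_{1} + 2·v_{2} ; sig = (2;(1,2))
  {1,2,6}:  v_{1} + v_{2} + v_{6} = v_{3} ; sig = (3;(1))
  {3,5,9}:  v_{3} + v_{5} + v_{9} = v_{6} ; sig = (3;(1))
  {3,4,5}:  v_{3} + v_{4} + v_{5} = v_{2} + v_{6} ; sig = (3;(1,1))

Sorted signature multiset PRS(X):
    (2;())
    (2;(1))
    (2;(1))
    (2;(1))
    (2;(1,1))
    (2;(1,2))
    (3;(1))
    (3;(1))
    (3;(1,1))


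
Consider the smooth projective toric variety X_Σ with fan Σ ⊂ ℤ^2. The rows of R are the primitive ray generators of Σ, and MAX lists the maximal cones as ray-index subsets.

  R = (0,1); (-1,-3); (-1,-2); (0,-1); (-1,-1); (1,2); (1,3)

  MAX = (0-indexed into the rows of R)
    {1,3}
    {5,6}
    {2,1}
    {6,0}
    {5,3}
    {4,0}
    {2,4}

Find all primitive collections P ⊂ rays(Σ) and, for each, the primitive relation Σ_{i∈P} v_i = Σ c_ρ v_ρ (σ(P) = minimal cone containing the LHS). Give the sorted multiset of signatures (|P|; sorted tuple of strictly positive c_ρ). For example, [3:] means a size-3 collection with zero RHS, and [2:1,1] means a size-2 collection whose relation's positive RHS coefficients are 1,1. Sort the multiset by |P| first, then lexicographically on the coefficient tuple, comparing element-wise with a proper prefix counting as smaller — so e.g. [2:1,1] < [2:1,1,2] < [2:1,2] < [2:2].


14 collections generate NE(X_Σ); each relation:

  P = {0,3}:  v_{0} + v_{3} = 0  →  sig = [2:]
  P = {1,6}:  v_{1} + v_{6} = 0  →  sig = [2:]
  P = {2,5}:  v_{2} + v_{5} = 0  →  sig = [2:]
  P = {0,1}:  v_{0} + v_{1} = v_{2}  →  sig = [2:1]
  P = {0,2}:  v_{0} + v_{2} = v_{4}  →  sig = [2:1]
  P = {0,5}:  v_{0} + v_{5} = v_{6}  →  sig = [2:1]
  P = {1,5}:  v_{1} + v_{5} = v_{3}  →  sig = [2:1]
  P = {2,3}:  v_{2} + v_{3} = v_{1}  →  sig = [2:1]
  P = {2,6}:  v_{2} + v_{6} = v_{0}  →  sig = [2:1]
  P = {3,4}:  v_{3} + v_{4} = v_{2}  →  sig = [2:1]
  P = {3,6}:  v_{3} + v_{6} = v_{5}  →  sig = [2:1]
  P = {4,5}:  v_{4} + v_{5} = v_{0}  →  sig = [2:1]
  P = {1,4}:  v_{1} + v_{4} = 2·v_{2}  →  sig = [2:2]
  P = {4,6}:  v_{4} + v_{6} = 2·v_{0}  →  sig = [2:2]

Sorted signature multiset PRS(X):
    |P|=2: 14 collections, coeffs (), (), (), (1), (1), (1), (1), (1), (1), (1), (1), (1), (2), (2)
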